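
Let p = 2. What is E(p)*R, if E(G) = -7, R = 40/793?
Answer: -280/793 ≈ -0.35309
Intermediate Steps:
R = 40/793 (R = 40*(1/793) = 40/793 ≈ 0.050441)
E(p)*R = -7*40/793 = -280/793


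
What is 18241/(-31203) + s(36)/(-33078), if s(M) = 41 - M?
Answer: -201177271/344044278 ≈ -0.58474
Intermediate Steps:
18241/(-31203) + s(36)/(-33078) = 18241/(-31203) + (41 - 1*36)/(-33078) = 18241*(-1/31203) + (41 - 36)*(-1/33078) = -18241/31203 + 5*(-1/33078) = -18241/31203 - 5/33078 = -201177271/344044278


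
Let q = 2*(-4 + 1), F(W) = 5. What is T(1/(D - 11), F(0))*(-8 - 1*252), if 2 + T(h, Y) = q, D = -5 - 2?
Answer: 2080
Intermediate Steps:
q = -6 (q = 2*(-3) = -6)
D = -7
T(h, Y) = -8 (T(h, Y) = -2 - 6 = -8)
T(1/(D - 11), F(0))*(-8 - 1*252) = -8*(-8 - 1*252) = -8*(-8 - 252) = -8*(-260) = 2080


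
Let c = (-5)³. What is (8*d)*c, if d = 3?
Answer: -3000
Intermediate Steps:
c = -125
(8*d)*c = (8*3)*(-125) = 24*(-125) = -3000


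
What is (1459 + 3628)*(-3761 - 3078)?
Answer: -34789993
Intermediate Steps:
(1459 + 3628)*(-3761 - 3078) = 5087*(-6839) = -34789993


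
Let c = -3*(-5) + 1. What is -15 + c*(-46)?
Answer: -751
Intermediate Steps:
c = 16 (c = 15 + 1 = 16)
-15 + c*(-46) = -15 + 16*(-46) = -15 - 736 = -751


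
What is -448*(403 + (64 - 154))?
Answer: -140224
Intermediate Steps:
-448*(403 + (64 - 154)) = -448*(403 - 90) = -448*313 = -140224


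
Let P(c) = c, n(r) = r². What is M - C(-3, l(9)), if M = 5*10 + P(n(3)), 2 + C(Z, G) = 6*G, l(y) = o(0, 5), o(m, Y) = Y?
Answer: 31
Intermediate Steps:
l(y) = 5
C(Z, G) = -2 + 6*G
M = 59 (M = 5*10 + 3² = 50 + 9 = 59)
M - C(-3, l(9)) = 59 - (-2 + 6*5) = 59 - (-2 + 30) = 59 - 1*28 = 59 - 28 = 31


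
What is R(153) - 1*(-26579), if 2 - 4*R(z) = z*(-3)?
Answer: 106777/4 ≈ 26694.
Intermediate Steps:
R(z) = ½ + 3*z/4 (R(z) = ½ - z*(-3)/4 = ½ - (-3)*z/4 = ½ + 3*z/4)
R(153) - 1*(-26579) = (½ + (¾)*153) - 1*(-26579) = (½ + 459/4) + 26579 = 461/4 + 26579 = 106777/4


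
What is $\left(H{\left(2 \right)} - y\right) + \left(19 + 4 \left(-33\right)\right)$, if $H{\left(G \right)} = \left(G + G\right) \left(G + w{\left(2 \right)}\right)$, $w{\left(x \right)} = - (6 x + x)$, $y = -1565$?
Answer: $1404$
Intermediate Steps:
$w{\left(x \right)} = - 7 x$
$H{\left(G \right)} = 2 G \left(-14 + G\right)$ ($H{\left(G \right)} = \left(G + G\right) \left(G - 14\right) = 2 G \left(G - 14\right) = 2 G \left(-14 + G\right)$)
$\left(H{\left(2 \right)} - y\right) + \left(19 + 4 \left(-33\right)\right) = \left(2 \cdot 2 \left(-14 + 2\right) - -1565\right) + \left(19 + 4 \left(-33\right)\right) = \left(2 \cdot 2 \left(-12\right) + 1565\right) + \left(19 - 132\right) = \left(-48 + 1565\right) - 113 = 1517 - 113 = 1404$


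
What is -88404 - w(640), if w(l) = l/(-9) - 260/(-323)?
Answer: -256786048/2907 ≈ -88334.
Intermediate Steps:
w(l) = 260/323 - l/9 (w(l) = l*(-1/9) - 260*(-1/323) = -l/9 + 260/323 = 260/323 - l/9)
-88404 - w(640) = -88404 - (260/323 - 1/9*640) = -88404 - (260/323 - 640/9) = -88404 - 1*(-204380/2907) = -88404 + 204380/2907 = -256786048/2907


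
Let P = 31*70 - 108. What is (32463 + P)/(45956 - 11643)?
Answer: 34525/34313 ≈ 1.0062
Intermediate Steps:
P = 2062 (P = 2170 - 108 = 2062)
(32463 + P)/(45956 - 11643) = (32463 + 2062)/(45956 - 11643) = 34525/34313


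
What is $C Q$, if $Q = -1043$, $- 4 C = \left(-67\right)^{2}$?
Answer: $\frac{4682027}{4} \approx 1.1705 \cdot 10^{6}$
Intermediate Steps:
$C = - \frac{4489}{4}$ ($C = - \frac{\left(-67\right)^{2}}{4} = \left(- \frac{1}{4}\right) 4489 = - \frac{4489}{4} \approx -1122.3$)
$C Q = \left(- \frac{4489}{4}\right) \left(-1043\right) = \frac{4682027}{4}$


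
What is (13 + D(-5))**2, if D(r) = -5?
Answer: 64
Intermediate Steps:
(13 + D(-5))**2 = (13 - 5)**2 = 8**2 = 64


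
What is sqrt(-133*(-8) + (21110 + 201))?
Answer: 5*sqrt(895) ≈ 149.58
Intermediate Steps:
sqrt(-133*(-8) + (21110 + 201)) = sqrt(1064 + 21311) = sqrt(22375) = 5*sqrt(895)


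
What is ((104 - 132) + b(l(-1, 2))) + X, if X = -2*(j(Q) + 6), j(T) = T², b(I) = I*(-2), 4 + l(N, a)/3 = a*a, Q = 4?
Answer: -72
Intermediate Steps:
l(N, a) = -12 + 3*a² (l(N, a) = -12 + 3*(a*a) = -12 + 3*a²)
b(I) = -2*I
X = -44 (X = -2*(4² + 6) = -2*(16 + 6) = -2*22 = -44)
((104 - 132) + b(l(-1, 2))) + X = ((104 - 132) - 2*(-12 + 3*2²)) - 44 = (-28 - 2*(-12 + 3*4)) - 44 = (-28 - 2*(-12 + 12)) - 44 = (-28 - 2*0) - 44 = (-28 + 0) - 44 = -28 - 44 = -72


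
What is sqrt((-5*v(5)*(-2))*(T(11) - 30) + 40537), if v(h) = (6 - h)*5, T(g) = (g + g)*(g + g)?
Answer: sqrt(63237) ≈ 251.47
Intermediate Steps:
T(g) = 4*g**2 (T(g) = (2*g)*(2*g) = 4*g**2)
v(h) = 30 - 5*h
sqrt((-5*v(5)*(-2))*(T(11) - 30) + 40537) = sqrt((-5*(30 - 5*5)*(-2))*(4*11**2 - 30) + 40537) = sqrt((-5*(30 - 25)*(-2))*(4*121 - 30) + 40537) = sqrt((-5*5*(-2))*(484 - 30) + 40537) = sqrt(-25*(-2)*454 + 40537) = sqrt(50*454 + 40537) = sqrt(22700 + 40537) = sqrt(63237)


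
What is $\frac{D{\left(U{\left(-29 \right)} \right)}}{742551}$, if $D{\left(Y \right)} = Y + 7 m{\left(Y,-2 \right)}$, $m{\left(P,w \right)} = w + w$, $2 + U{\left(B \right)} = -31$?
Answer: $- \frac{61}{742551} \approx -8.2149 \cdot 10^{-5}$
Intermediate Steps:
$U{\left(B \right)} = -33$ ($U{\left(B \right)} = -2 - 31 = -33$)
$m{\left(P,w \right)} = 2 w$
$D{\left(Y \right)} = -28 + Y$ ($D{\left(Y \right)} = Y + 7 \cdot 2 \left(-2\right) = Y + 7 \left(-4\right) = Y - 28 = -28 + Y$)
$\frac{D{\left(U{\left(-29 \right)} \right)}}{742551} = \frac{-28 - 33}{742551} = \left(-61\right) \frac{1}{742551} = - \frac{61}{742551}$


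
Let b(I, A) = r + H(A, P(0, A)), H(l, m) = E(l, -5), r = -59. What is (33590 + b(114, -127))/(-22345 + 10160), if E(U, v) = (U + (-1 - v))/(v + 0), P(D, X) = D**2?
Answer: -167778/60925 ≈ -2.7538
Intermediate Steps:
E(U, v) = (-1 + U - v)/v
H(l, m) = -4/5 - l/5 (H(l, m) = (-1 + l - 1*(-5))/(-5) = -(-1 + l + 5)/5 = -(4 + l)/5 = -4/5 - l/5)
b(I, A) = -299/5 - A/5 (b(I, A) = -59 + (-4/5 - A/5) = -299/5 - A/5)
(33590 + b(114, -127))/(-22345 + 10160) = (33590 + (-299/5 - 1/5*(-127)))/(-22345 + 10160) = (33590 + (-299/5 + 127/5))/(-12185) = (33590 - 172/5)*(-1/12185) = (167778/5)*(-1/12185) = -167778/60925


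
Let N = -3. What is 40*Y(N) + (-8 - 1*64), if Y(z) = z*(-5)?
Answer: 528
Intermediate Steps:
Y(z) = -5*z
40*Y(N) + (-8 - 1*64) = 40*(-5*(-3)) + (-8 - 1*64) = 40*15 + (-8 - 64) = 600 - 72 = 528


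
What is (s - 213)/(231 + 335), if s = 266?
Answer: 53/566 ≈ 0.093640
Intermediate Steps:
(s - 213)/(231 + 335) = (266 - 213)/(231 + 335) = 53/566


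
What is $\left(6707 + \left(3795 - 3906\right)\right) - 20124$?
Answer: $-13528$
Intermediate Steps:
$\left(6707 + \left(3795 - 3906\right)\right) - 20124 = \left(6707 - 111\right) - 20124 = 6596 - 20124 = -13528$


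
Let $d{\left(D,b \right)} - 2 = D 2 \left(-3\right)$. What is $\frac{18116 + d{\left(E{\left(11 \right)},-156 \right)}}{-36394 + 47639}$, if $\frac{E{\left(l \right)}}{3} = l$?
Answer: $\frac{3584}{2249} \approx 1.5936$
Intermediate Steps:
$E{\left(l \right)} = 3 l$
$d{\left(D,b \right)} = 2 - 6 D$ ($d{\left(D,b \right)} = 2 + D 2 \left(-3\right) = 2 + 2 D \left(-3\right) = 2 - 6 D$)
$\frac{18116 + d{\left(E{\left(11 \right)},-156 \right)}}{-36394 + 47639} = \frac{18116 + \left(2 - 6 \cdot 3 \cdot 11\right)}{-36394 + 47639} = \frac{18116 + \left(2 - 198\right)}{11245} = \left(18116 + \left(2 - 198\right)\right) \frac{1}{11245} = \left(18116 - 196\right) \frac{1}{11245} = 17920 \cdot \frac{1}{11245} = \frac{3584}{2249}$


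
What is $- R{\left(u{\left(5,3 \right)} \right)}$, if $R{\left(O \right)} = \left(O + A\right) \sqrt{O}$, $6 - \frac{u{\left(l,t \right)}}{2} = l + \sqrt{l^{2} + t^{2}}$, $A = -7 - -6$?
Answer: $\sqrt{1 - \sqrt{34}} \left(- \sqrt{2} + 4 \sqrt{17}\right) \approx 33.141 i$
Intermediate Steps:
$A = -1$ ($A = -7 + 6 = -1$)
$u{\left(l,t \right)} = 12 - 2 l - 2 \sqrt{l^{2} + t^{2}}$ ($u{\left(l,t \right)} = 12 - 2 \left(l + \sqrt{l^{2} + t^{2}}\right) = 12 - \left(2 l + 2 \sqrt{l^{2} + t^{2}}\right) = 12 - 2 l - 2 \sqrt{l^{2} + t^{2}}$)
$R{\left(O \right)} = \sqrt{O} \left(-1 + O\right)$ ($R{\left(O \right)} = \left(O - 1\right) \sqrt{O} = \left(-1 + O\right) \sqrt{O} = \sqrt{O} \left(-1 + O\right)$)
$- R{\left(u{\left(5,3 \right)} \right)} = - \sqrt{12 - 10 - 2 \sqrt{5^{2} + 3^{2}}} \left(-1 - \left(-2 + 2 \sqrt{5^{2} + 3^{2}}\right)\right) = - \sqrt{12 - 10 - 2 \sqrt{25 + 9}} \left(-1 - \left(-2 + 2 \sqrt{25 + 9}\right)\right) = - \sqrt{12 - 10 - 2 \sqrt{34}} \left(-1 - \left(-2 + 2 \sqrt{34}\right)\right) = - \sqrt{2 - 2 \sqrt{34}} \left(-1 + \left(2 - 2 \sqrt{34}\right)\right) = - \sqrt{2 - 2 \sqrt{34}} \left(1 - 2 \sqrt{34}\right)$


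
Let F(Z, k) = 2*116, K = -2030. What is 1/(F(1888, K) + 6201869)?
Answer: 1/6202101 ≈ 1.6124e-7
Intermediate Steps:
F(Z, k) = 232
1/(F(1888, K) + 6201869) = 1/(232 + 6201869) = 1/6202101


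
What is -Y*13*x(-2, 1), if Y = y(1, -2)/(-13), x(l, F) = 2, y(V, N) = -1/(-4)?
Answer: ½ ≈ 0.50000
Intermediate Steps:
y(V, N) = ¼ (y(V, N) = -1*(-¼) = ¼)
Y = -1/52 (Y = (¼)/(-13) = (¼)*(-1/13) = -1/52 ≈ -0.019231)
-Y*13*x(-2, 1) = -(-1/52*13)*2 = -(-1)*2/4 = -1*(-½) = ½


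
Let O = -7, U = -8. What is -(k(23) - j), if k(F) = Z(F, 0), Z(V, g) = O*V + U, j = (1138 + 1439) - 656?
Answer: 2090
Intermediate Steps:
j = 1921 (j = 2577 - 656 = 1921)
Z(V, g) = -8 - 7*V (Z(V, g) = -7*V - 8 = -8 - 7*V)
k(F) = -8 - 7*F
-(k(23) - j) = -((-8 - 7*23) - 1*1921) = -((-8 - 161) - 1921) = -(-169 - 1921) = -1*(-2090) = 2090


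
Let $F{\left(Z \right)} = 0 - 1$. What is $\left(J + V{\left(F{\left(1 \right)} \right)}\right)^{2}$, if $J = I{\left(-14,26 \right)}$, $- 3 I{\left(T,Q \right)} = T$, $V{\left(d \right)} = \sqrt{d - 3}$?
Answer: $\frac{160}{9} + \frac{56 i}{3} \approx 17.778 + 18.667 i$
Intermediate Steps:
$F{\left(Z \right)} = -1$ ($F{\left(Z \right)} = 0 - 1 = -1$)
$V{\left(d \right)} = \sqrt{-3 + d}$
$I{\left(T,Q \right)} = - \frac{T}{3}$
$J = \frac{14}{3}$ ($J = \left(- \frac{1}{3}\right) \left(-14\right) = \frac{14}{3} \approx 4.6667$)
$\left(J + V{\left(F{\left(1 \right)} \right)}\right)^{2} = \left(\frac{14}{3} + \sqrt{-3 - 1}\right)^{2} = \left(\frac{14}{3} + \sqrt{-4}\right)^{2} = \left(\frac{14}{3} + 2 i\right)^{2}$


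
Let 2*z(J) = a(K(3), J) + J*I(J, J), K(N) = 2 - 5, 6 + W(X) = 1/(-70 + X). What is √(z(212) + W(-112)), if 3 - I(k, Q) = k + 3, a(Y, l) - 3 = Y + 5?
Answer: I*√186119661/91 ≈ 149.92*I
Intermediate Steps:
W(X) = -6 + 1/(-70 + X)
K(N) = -3
a(Y, l) = 8 + Y (a(Y, l) = 3 + (Y + 5) = 3 + (5 + Y) = 8 + Y)
I(k, Q) = -k (I(k, Q) = 3 - (k + 3) = 3 - (3 + k) = 3 + (-3 - k) = -k)
z(J) = 5/2 - J²/2 (z(J) = ((8 - 3) + J*(-J))/2 = (5 - J²)/2 = 5/2 - J²/2)
√(z(212) + W(-112)) = √((5/2 - ½*212²) + (421 - 6*(-112))/(-70 - 112)) = √((5/2 - ½*44944) + (421 + 672)/(-182)) = √((5/2 - 22472) - 1/182*1093) = √(-44939/2 - 1093/182) = √(-2045271/91) = I*√186119661/91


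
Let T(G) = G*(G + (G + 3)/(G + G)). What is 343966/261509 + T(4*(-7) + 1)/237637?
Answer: 81926550295/62144214233 ≈ 1.3183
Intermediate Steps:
T(G) = G*(G + (3 + G)/(2*G)) (T(G) = G*(G + (3 + G)/((2*G))) = G*(G + (3 + G)*(1/(2*G))) = G*(G + (3 + G)/(2*G)))
343966/261509 + T(4*(-7) + 1)/237637 = 343966/261509 + (3/2 + (4*(-7) + 1)² + (4*(-7) + 1)/2)/237637 = 343966*(1/261509) + (3/2 + (-28 + 1)² + (-28 + 1)/2)*(1/237637) = 343966/261509 + (3/2 + (-27)² + (½)*(-27))*(1/237637) = 343966/261509 + (3/2 + 729 - 27/2)*(1/237637) = 343966/261509 + 717*(1/237637) = 343966/261509 + 717/237637 = 81926550295/62144214233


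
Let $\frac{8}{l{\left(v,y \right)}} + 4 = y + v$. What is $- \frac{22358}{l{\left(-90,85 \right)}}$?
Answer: $\frac{100611}{4} \approx 25153.0$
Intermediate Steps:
$l{\left(v,y \right)} = \frac{8}{-4 + v + y}$ ($l{\left(v,y \right)} = \frac{8}{-4 + \left(y + v\right)} = \frac{8}{-4 + \left(v + y\right)} = \frac{8}{-4 + v + y}$)
$- \frac{22358}{l{\left(-90,85 \right)}} = - \frac{22358}{8 \frac{1}{-4 - 90 + 85}} = - \frac{22358}{8 \frac{1}{-9}} = - \frac{22358}{8 \left(- \frac{1}{9}\right)} = - \frac{22358}{- \frac{8}{9}} = \left(-22358\right) \left(- \frac{9}{8}\right) = \frac{100611}{4}$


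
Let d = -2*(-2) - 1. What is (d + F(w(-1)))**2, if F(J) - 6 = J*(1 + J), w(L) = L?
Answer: 81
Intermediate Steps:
F(J) = 6 + J*(1 + J)
d = 3 (d = 4 - 1 = 3)
(d + F(w(-1)))**2 = (3 + (6 - 1 + (-1)**2))**2 = (3 + (6 - 1 + 1))**2 = (3 + 6)**2 = 9**2 = 81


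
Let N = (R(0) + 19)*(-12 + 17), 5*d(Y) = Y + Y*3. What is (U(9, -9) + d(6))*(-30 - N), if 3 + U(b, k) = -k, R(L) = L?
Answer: -1350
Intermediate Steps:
d(Y) = 4*Y/5 (d(Y) = (Y + Y*3)/5 = (Y + 3*Y)/5 = (4*Y)/5 = 4*Y/5)
U(b, k) = -3 - k
N = 95 (N = (0 + 19)*(-12 + 17) = 19*5 = 95)
(U(9, -9) + d(6))*(-30 - N) = ((-3 - 1*(-9)) + (⅘)*6)*(-30 - 1*95) = ((-3 + 9) + 24/5)*(-30 - 95) = (6 + 24/5)*(-125) = (54/5)*(-125) = -1350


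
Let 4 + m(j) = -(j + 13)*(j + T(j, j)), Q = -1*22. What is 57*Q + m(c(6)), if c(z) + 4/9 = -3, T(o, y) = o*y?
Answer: -975734/729 ≈ -1338.5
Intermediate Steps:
Q = -22
c(z) = -31/9 (c(z) = -4/9 - 3 = -31/9)
m(j) = -4 - (13 + j)*(j + j²) (m(j) = -4 - (j + 13)*(j + j*j) = -4 - (13 + j)*(j + j²))
57*Q + m(c(6)) = 57*(-22) + (-4 - (-31/9)³ - 14*(-31/9)² - 13*(-31/9)) = -1254 + (-4 - 1*(-29791/729) - 14*961/81 + 403/9) = -1254 + (-4 + 29791/729 - 13454/81 + 403/9) = -1254 - 61568/729 = -975734/729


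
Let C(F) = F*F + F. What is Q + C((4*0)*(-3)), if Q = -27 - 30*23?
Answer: -717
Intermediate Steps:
Q = -717 (Q = -27 - 690 = -717)
C(F) = F + F**2 (C(F) = F**2 + F = F + F**2)
Q + C((4*0)*(-3)) = -717 + ((4*0)*(-3))*(1 + (4*0)*(-3)) = -717 + (0*(-3))*(1 + 0*(-3)) = -717 + 0*(1 + 0) = -717 + 0*1 = -717 + 0 = -717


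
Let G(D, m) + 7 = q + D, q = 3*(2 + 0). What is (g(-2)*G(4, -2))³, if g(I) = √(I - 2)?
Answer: -216*I ≈ -216.0*I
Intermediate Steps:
q = 6 (q = 3*2 = 6)
g(I) = √(-2 + I)
G(D, m) = -1 + D (G(D, m) = -7 + (6 + D) = -1 + D)
(g(-2)*G(4, -2))³ = (√(-2 - 2)*(-1 + 4))³ = (√(-4)*3)³ = ((2*I)*3)³ = (6*I)³ = -216*I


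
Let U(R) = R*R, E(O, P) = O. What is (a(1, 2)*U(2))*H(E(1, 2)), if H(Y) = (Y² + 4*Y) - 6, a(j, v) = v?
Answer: -8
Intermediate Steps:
H(Y) = -6 + Y² + 4*Y
U(R) = R²
(a(1, 2)*U(2))*H(E(1, 2)) = (2*2²)*(-6 + 1² + 4*1) = (2*4)*(-6 + 1 + 4) = 8*(-1) = -8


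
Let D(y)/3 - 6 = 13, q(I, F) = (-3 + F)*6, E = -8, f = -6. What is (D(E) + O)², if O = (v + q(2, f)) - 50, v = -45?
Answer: 8464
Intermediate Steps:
q(I, F) = -18 + 6*F
D(y) = 57 (D(y) = 18 + 3*13 = 18 + 39 = 57)
O = -149 (O = (-45 + (-18 + 6*(-6))) - 50 = (-45 + (-18 - 36)) - 50 = (-45 - 54) - 50 = -99 - 50 = -149)
(D(E) + O)² = (57 - 149)² = (-92)² = 8464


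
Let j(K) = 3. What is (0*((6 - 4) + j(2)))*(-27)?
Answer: 0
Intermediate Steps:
(0*((6 - 4) + j(2)))*(-27) = (0*((6 - 4) + 3))*(-27) = (0*(2 + 3))*(-27) = (0*5)*(-27) = 0*(-27) = 0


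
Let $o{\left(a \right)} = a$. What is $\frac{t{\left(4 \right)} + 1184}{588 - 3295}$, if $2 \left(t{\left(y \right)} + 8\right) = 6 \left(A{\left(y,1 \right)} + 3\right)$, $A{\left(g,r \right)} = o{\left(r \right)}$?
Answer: $- \frac{1188}{2707} \approx -0.43886$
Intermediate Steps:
$A{\left(g,r \right)} = r$
$t{\left(y \right)} = 4$ ($t{\left(y \right)} = -8 + \frac{6 \left(1 + 3\right)}{2} = -8 + \frac{6 \cdot 4}{2} = -8 + \frac{1}{2} \cdot 24 = -8 + 12 = 4$)
$\frac{t{\left(4 \right)} + 1184}{588 - 3295} = \frac{4 + 1184}{588 - 3295} = \frac{1188}{-2707} = 1188 \left(- \frac{1}{2707}\right) = - \frac{1188}{2707}$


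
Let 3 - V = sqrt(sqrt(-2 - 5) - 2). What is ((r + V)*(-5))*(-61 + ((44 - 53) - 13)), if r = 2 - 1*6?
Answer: -415 - 415*sqrt(-2 + I*sqrt(7)) ≈ -751.72 - 676.63*I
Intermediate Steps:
r = -4 (r = 2 - 6 = -4)
V = 3 - sqrt(-2 + I*sqrt(7)) (V = 3 - sqrt(sqrt(-2 - 5) - 2) = 3 - sqrt(sqrt(-7) - 2) = 3 - sqrt(I*sqrt(7) - 2) = 3 - sqrt(-2 + I*sqrt(7)) ≈ 2.1886 - 1.6304*I)
((r + V)*(-5))*(-61 + ((44 - 53) - 13)) = ((-4 + (3 - sqrt(-2 + I*sqrt(7))))*(-5))*(-61 + ((44 - 53) - 13)) = ((-1 - sqrt(-2 + I*sqrt(7)))*(-5))*(-61 + (-9 - 13)) = (5 + 5*sqrt(-2 + I*sqrt(7)))*(-61 - 22) = (5 + 5*sqrt(-2 + I*sqrt(7)))*(-83) = -415 - 415*sqrt(-2 + I*sqrt(7))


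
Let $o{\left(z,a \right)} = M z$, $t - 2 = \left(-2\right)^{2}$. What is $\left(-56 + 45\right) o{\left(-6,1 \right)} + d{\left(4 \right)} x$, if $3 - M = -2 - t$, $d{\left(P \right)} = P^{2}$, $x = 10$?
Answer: $886$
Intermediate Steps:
$t = 6$ ($t = 2 + \left(-2\right)^{2} = 2 + 4 = 6$)
$M = 11$ ($M = 3 - \left(-2 - 6\right) = 3 - -8 = 3 + 8 = 11$)
$o{\left(z,a \right)} = 11 z$
$\left(-56 + 45\right) o{\left(-6,1 \right)} + d{\left(4 \right)} x = \left(-56 + 45\right) 11 \left(-6\right) + 4^{2} \cdot 10 = \left(-11\right) \left(-66\right) + 16 \cdot 10 = 726 + 160 = 886$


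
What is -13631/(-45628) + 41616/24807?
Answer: 745666355/377297932 ≈ 1.9763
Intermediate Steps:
-13631/(-45628) + 41616/24807 = -13631*(-1/45628) + 41616*(1/24807) = 13631/45628 + 13872/8269 = 745666355/377297932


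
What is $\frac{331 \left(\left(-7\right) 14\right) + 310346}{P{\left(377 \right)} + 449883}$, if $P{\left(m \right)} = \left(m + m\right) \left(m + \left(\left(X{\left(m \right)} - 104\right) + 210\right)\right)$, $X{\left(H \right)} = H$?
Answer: $\frac{277908}{1098323} \approx 0.25303$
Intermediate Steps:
$P{\left(m \right)} = 2 m \left(106 + 2 m\right)$ ($P{\left(m \right)} = \left(m + m\right) \left(m + \left(\left(m - 104\right) + 210\right)\right) = 2 m \left(m + \left(\left(-104 + m\right) + 210\right)\right) = 2 m \left(m + \left(106 + m\right)\right) = 2 m \left(106 + 2 m\right)$)
$\frac{331 \left(\left(-7\right) 14\right) + 310346}{P{\left(377 \right)} + 449883} = \frac{331 \left(\left(-7\right) 14\right) + 310346}{4 \cdot 377 \left(53 + 377\right) + 449883} = \frac{331 \left(-98\right) + 310346}{4 \cdot 377 \cdot 430 + 449883} = \frac{-32438 + 310346}{648440 + 449883} = \frac{277908}{1098323}$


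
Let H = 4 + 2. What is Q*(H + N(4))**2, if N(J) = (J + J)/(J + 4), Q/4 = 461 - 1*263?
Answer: 38808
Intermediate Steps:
H = 6
Q = 792 (Q = 4*(461 - 1*263) = 4*(461 - 263) = 4*198 = 792)
N(J) = 2*J/(4 + J) (N(J) = (2*J)/(4 + J) = 2*J/(4 + J))
Q*(H + N(4))**2 = 792*(6 + 2*4/(4 + 4))**2 = 792*(6 + 2*4/8)**2 = 792*(6 + 2*4*(1/8))**2 = 792*(6 + 1)**2 = 792*7**2 = 792*49 = 38808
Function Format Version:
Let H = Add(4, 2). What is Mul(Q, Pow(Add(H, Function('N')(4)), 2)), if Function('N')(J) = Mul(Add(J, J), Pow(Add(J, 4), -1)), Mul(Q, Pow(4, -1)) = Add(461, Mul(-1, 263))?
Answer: 38808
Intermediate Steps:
H = 6
Q = 792 (Q = Mul(4, Add(461, Mul(-1, 263))) = Mul(4, Add(461, -263)) = Mul(4, 198) = 792)
Function('N')(J) = Mul(2, J, Pow(Add(4, J), -1)) (Function('N')(J) = Mul(Mul(2, J), Pow(Add(4, J), -1)) = Mul(2, J, Pow(Add(4, J), -1)))
Mul(Q, Pow(Add(H, Function('N')(4)), 2)) = Mul(792, Pow(Add(6, Mul(2, 4, Pow(Add(4, 4), -1))), 2)) = Mul(792, Pow(Add(6, Mul(2, 4, Pow(8, -1))), 2)) = Mul(792, Pow(Add(6, Mul(2, 4, Rational(1, 8))), 2)) = Mul(792, Pow(Add(6, 1), 2)) = Mul(792, Pow(7, 2)) = Mul(792, 49) = 38808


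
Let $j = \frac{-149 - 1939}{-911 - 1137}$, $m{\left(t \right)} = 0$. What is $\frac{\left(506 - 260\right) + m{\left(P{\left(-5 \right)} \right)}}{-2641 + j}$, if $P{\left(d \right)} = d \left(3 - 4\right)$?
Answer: $- \frac{62976}{675835} \approx -0.093183$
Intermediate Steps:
$P{\left(d \right)} = - d$ ($P{\left(d \right)} = d \left(-1\right) = - d$)
$j = \frac{261}{256}$ ($j = - \frac{2088}{-2048} = \left(-2088\right) \left(- \frac{1}{2048}\right) = \frac{261}{256} \approx 1.0195$)
$\frac{\left(506 - 260\right) + m{\left(P{\left(-5 \right)} \right)}}{-2641 + j} = \frac{\left(506 - 260\right) + 0}{-2641 + \frac{261}{256}} = \frac{246 + 0}{- \frac{675835}{256}} = 246 \left(- \frac{256}{675835}\right) = - \frac{62976}{675835}$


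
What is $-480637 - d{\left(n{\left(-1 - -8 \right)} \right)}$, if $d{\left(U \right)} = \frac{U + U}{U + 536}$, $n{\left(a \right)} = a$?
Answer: $- \frac{260985905}{543} \approx -4.8064 \cdot 10^{5}$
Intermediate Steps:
$d{\left(U \right)} = \frac{2 U}{536 + U}$
$-480637 - d{\left(n{\left(-1 - -8 \right)} \right)} = -480637 - \frac{2 \left(-1 - -8\right)}{536 - -7} = -480637 - \frac{2 \left(-1 + 8\right)}{536 + \left(-1 + 8\right)} = -480637 - 2 \cdot 7 \frac{1}{536 + 7} = -480637 - 2 \cdot 7 \cdot \frac{1}{543} = -480637 - \frac{14}{543} = - \frac{260985905}{543}$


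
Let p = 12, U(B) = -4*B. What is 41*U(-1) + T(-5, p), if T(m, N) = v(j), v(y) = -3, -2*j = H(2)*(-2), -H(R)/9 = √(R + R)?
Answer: 161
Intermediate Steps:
H(R) = -9*√2*√R (H(R) = -9*√(R + R) = -9*√2*√R)
j = -18 (j = -(-9*√2*√2)*(-2)/2 = -(-9)*(-2) = -½*36 = -18)
T(m, N) = -3
41*U(-1) + T(-5, p) = 41*(-4*(-1)) - 3 = 41*4 - 3 = 164 - 3 = 161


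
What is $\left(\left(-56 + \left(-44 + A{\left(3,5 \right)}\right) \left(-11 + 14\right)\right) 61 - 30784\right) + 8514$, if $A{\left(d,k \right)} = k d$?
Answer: $-30993$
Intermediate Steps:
$A{\left(d,k \right)} = d k$
$\left(\left(-56 + \left(-44 + A{\left(3,5 \right)}\right) \left(-11 + 14\right)\right) 61 - 30784\right) + 8514 = \left(\left(-56 + \left(-44 + 3 \cdot 5\right) \left(-11 + 14\right)\right) 61 - 30784\right) + 8514 = \left(\left(-56 + \left(-44 + 15\right) 3\right) 61 - 30784\right) + 8514 = \left(\left(-56 - 87\right) 61 - 30784\right) + 8514 = \left(\left(-143\right) 61 - 30784\right) + 8514 = \left(-8723 - 30784\right) + 8514 = -39507 + 8514 = -30993$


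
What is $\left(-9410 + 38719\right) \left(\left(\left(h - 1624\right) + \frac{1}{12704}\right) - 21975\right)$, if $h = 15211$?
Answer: $- \frac{3123200774659}{12704} \approx -2.4584 \cdot 10^{8}$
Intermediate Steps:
$\left(-9410 + 38719\right) \left(\left(\left(h - 1624\right) + \frac{1}{12704}\right) - 21975\right) = \left(-9410 + 38719\right) \left(\left(\left(15211 - 1624\right) + \frac{1}{12704}\right) - 21975\right) = 29309 \left(\left(13587 + \frac{1}{12704}\right) - 21975\right) = 29309 \left(\frac{172609249}{12704} - 21975\right) = 29309 \left(- \frac{106561151}{12704}\right) = - \frac{3123200774659}{12704}$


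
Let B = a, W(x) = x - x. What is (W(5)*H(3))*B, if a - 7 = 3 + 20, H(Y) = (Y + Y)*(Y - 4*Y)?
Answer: 0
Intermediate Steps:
H(Y) = -6*Y² (H(Y) = (2*Y)*(-3*Y) = -6*Y²)
a = 30 (a = 7 + (3 + 20) = 7 + 23 = 30)
W(x) = 0
B = 30
(W(5)*H(3))*B = (0*(-6*3²))*30 = (0*(-6*9))*30 = (0*(-54))*30 = 0*30 = 0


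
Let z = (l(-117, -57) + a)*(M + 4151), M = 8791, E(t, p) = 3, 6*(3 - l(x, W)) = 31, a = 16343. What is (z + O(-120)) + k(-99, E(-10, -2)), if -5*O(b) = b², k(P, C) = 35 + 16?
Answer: 211480236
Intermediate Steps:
l(x, W) = -13/6 (l(x, W) = 3 - ⅙*31 = 3 - 31/6 = -13/6)
k(P, C) = 51
O(b) = -b²/5
z = 211483065 (z = (-13/6 + 16343)*(8791 + 4151) = (98045/6)*12942 = 211483065)
(z + O(-120)) + k(-99, E(-10, -2)) = (211483065 - ⅕*(-120)²) + 51 = (211483065 - ⅕*14400) + 51 = (211483065 - 2880) + 51 = 211480185 + 51 = 211480236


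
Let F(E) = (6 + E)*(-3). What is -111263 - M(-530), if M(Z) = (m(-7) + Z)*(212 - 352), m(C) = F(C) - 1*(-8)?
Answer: -183923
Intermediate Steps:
F(E) = -18 - 3*E
m(C) = -10 - 3*C (m(C) = (-18 - 3*C) - 1*(-8) = (-18 - 3*C) + 8 = -10 - 3*C)
M(Z) = -1540 - 140*Z (M(Z) = ((-10 - 3*(-7)) + Z)*(212 - 352) = ((-10 + 21) + Z)*(-140) = (11 + Z)*(-140) = -1540 - 140*Z)
-111263 - M(-530) = -111263 - (-1540 - 140*(-530)) = -111263 - (-1540 + 74200) = -111263 - 1*72660 = -111263 - 72660 = -183923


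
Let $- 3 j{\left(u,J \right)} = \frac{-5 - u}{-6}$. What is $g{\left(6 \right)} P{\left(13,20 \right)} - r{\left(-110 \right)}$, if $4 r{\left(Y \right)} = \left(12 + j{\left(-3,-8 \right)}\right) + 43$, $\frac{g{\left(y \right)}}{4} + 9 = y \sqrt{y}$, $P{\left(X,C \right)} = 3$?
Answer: $- \frac{2191}{18} + 72 \sqrt{6} \approx 54.641$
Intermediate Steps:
$g{\left(y \right)} = -36 + 4 y^{\frac{3}{2}}$ ($g{\left(y \right)} = -36 + 4 y \sqrt{y} = -36 + 4 y^{\frac{3}{2}}$)
$j{\left(u,J \right)} = - \frac{5}{18} - \frac{u}{18}$ ($j{\left(u,J \right)} = - \frac{\left(-5 - u\right) \frac{1}{-6}}{3} = - \frac{\left(-5 - u\right) \left(- \frac{1}{6}\right)}{3} = - \frac{\frac{5}{6} + \frac{u}{6}}{3} = - \frac{5}{18} - \frac{u}{18}$)
$r{\left(Y \right)} = \frac{247}{18}$ ($r{\left(Y \right)} = \frac{\left(12 - \frac{1}{9}\right) + 43}{4} = \frac{\frac{107}{9} + 43}{4} = \frac{1}{4} \cdot \frac{494}{9} = \frac{247}{18}$)
$g{\left(6 \right)} P{\left(13,20 \right)} - r{\left(-110 \right)} = \left(-36 + 4 \cdot 6^{\frac{3}{2}}\right) 3 - \frac{247}{18} = \left(-36 + 4 \cdot 6 \sqrt{6}\right) 3 - \frac{247}{18} = \left(-36 + 24 \sqrt{6}\right) 3 - \frac{247}{18} = \left(-108 + 72 \sqrt{6}\right) - \frac{247}{18} = - \frac{2191}{18} + 72 \sqrt{6}$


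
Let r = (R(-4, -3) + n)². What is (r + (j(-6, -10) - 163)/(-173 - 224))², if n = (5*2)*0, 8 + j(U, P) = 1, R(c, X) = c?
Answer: 42536484/157609 ≈ 269.89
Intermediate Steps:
j(U, P) = -7 (j(U, P) = -8 + 1 = -7)
n = 0 (n = 10*0 = 0)
r = 16 (r = (-4 + 0)² = (-4)² = 16)
(r + (j(-6, -10) - 163)/(-173 - 224))² = (16 + (-7 - 163)/(-173 - 224))² = (16 - 170/(-397))² = (16 - 170*(-1/397))² = (16 + 170/397)² = (6522/397)² = 42536484/157609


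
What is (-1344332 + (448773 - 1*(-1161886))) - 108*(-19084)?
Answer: 2327399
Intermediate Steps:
(-1344332 + (448773 - 1*(-1161886))) - 108*(-19084) = (-1344332 + (448773 + 1161886)) + 2061072 = (-1344332 + 1610659) + 2061072 = 266327 + 2061072 = 2327399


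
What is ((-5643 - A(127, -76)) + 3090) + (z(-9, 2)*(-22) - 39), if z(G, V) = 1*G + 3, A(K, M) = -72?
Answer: -2388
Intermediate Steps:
z(G, V) = 3 + G (z(G, V) = G + 3 = 3 + G)
((-5643 - A(127, -76)) + 3090) + (z(-9, 2)*(-22) - 39) = ((-5643 - 1*(-72)) + 3090) + ((3 - 9)*(-22) - 39) = ((-5643 + 72) + 3090) + (-6*(-22) - 39) = (-5571 + 3090) + (132 - 39) = -2481 + 93 = -2388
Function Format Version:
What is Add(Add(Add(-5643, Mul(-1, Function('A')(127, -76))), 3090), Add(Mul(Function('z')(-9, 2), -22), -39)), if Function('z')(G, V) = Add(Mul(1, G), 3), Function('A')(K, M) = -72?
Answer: -2388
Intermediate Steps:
Function('z')(G, V) = Add(3, G) (Function('z')(G, V) = Add(G, 3) = Add(3, G))
Add(Add(Add(-5643, Mul(-1, Function('A')(127, -76))), 3090), Add(Mul(Function('z')(-9, 2), -22), -39)) = Add(Add(Add(-5643, Mul(-1, -72)), 3090), Add(Mul(Add(3, -9), -22), -39)) = Add(Add(Add(-5643, 72), 3090), Add(Mul(-6, -22), -39)) = Add(Add(-5571, 3090), Add(132, -39)) = Add(-2481, 93) = -2388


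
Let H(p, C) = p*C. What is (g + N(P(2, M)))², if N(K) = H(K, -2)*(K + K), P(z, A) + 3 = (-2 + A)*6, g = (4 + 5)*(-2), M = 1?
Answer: 116964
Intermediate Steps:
H(p, C) = C*p
g = -18 (g = 9*(-2) = -18)
P(z, A) = -15 + 6*A (P(z, A) = -3 + (-2 + A)*6 = -3 + (-12 + 6*A) = -15 + 6*A)
N(K) = -4*K² (N(K) = (-2*K)*(K + K) = (-2*K)*(2*K) = -4*K²)
(g + N(P(2, M)))² = (-18 - 4*(-15 + 6*1)²)² = (-18 - 4*(-15 + 6)²)² = (-18 - 4*(-9)²)² = (-18 - 4*81)² = (-18 - 324)² = (-342)² = 116964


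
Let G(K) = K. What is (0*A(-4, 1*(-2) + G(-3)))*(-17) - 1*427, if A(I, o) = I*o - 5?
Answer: -427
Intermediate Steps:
A(I, o) = -5 + I*o
(0*A(-4, 1*(-2) + G(-3)))*(-17) - 1*427 = (0*(-5 - 4*(1*(-2) - 3)))*(-17) - 1*427 = (0*(-5 - 4*(-2 - 3)))*(-17) - 427 = (0*(-5 - 4*(-5)))*(-17) - 427 = (0*(-5 + 20))*(-17) - 427 = (0*15)*(-17) - 427 = 0*(-17) - 427 = 0 - 427 = -427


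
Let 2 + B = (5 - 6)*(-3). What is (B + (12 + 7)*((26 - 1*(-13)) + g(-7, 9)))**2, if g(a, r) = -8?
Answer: 348100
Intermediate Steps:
B = 1 (B = -2 + (5 - 6)*(-3) = -2 - 1*(-3) = -2 + 3 = 1)
(B + (12 + 7)*((26 - 1*(-13)) + g(-7, 9)))**2 = (1 + (12 + 7)*((26 - 1*(-13)) - 8))**2 = (1 + 19*((26 + 13) - 8))**2 = (1 + 19*(39 - 8))**2 = (1 + 19*31)**2 = (1 + 589)**2 = 590**2 = 348100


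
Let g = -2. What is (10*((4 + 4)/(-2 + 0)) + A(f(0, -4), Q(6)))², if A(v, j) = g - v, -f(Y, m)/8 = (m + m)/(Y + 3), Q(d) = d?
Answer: 36100/9 ≈ 4011.1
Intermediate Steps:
f(Y, m) = -16*m/(3 + Y) (f(Y, m) = -8*(m + m)/(Y + 3) = -8*2*m/(3 + Y) = -16*m/(3 + Y))
A(v, j) = -2 - v
(10*((4 + 4)/(-2 + 0)) + A(f(0, -4), Q(6)))² = (10*((4 + 4)/(-2 + 0)) + (-2 - (-16)*(-4)/(3 + 0)))² = (10*(8/(-2)) + (-2 - (-16)*(-4)/3))² = (10*(8*(-½)) + (-2 - (-16)*(-4)/3))² = (10*(-4) + (-2 - 1*64/3))² = (-40 + (-2 - 64/3))² = (-40 - 70/3)² = (-190/3)² = 36100/9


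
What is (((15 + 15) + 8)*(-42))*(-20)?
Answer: 31920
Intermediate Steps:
(((15 + 15) + 8)*(-42))*(-20) = ((30 + 8)*(-42))*(-20) = (38*(-42))*(-20) = -1596*(-20) = 31920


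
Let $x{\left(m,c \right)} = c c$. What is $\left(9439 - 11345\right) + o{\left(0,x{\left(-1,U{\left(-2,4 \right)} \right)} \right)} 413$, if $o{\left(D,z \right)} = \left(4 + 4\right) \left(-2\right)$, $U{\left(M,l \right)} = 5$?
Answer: $-8514$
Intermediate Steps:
$x{\left(m,c \right)} = c^{2}$
$o{\left(D,z \right)} = -16$ ($o{\left(D,z \right)} = 8 \left(-2\right) = -16$)
$\left(9439 - 11345\right) + o{\left(0,x{\left(-1,U{\left(-2,4 \right)} \right)} \right)} 413 = \left(9439 - 11345\right) - 6608 = -1906 - 6608 = -8514$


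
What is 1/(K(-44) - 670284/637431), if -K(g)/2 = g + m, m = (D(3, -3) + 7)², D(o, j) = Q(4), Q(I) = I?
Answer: -212477/32944886 ≈ -0.0064495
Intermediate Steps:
D(o, j) = 4
m = 121 (m = (4 + 7)² = 11² = 121)
K(g) = -242 - 2*g (K(g) = -2*(g + 121) = -2*(121 + g) = -242 - 2*g)
1/(K(-44) - 670284/637431) = 1/((-242 - 2*(-44)) - 670284/637431) = 1/((-242 + 88) - 670284*1/637431) = 1/(-154 - 223428/212477) = 1/(-32944886/212477) = -212477/32944886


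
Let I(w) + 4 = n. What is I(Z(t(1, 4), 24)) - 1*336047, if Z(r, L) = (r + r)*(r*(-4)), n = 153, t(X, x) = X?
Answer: -335898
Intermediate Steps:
Z(r, L) = -8*r**2 (Z(r, L) = (2*r)*(-4*r) = -8*r**2)
I(w) = 149 (I(w) = -4 + 153 = 149)
I(Z(t(1, 4), 24)) - 1*336047 = 149 - 1*336047 = 149 - 336047 = -335898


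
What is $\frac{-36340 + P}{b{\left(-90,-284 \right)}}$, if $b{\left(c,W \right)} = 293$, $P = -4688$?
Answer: $- \frac{41028}{293} \approx -140.03$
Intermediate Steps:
$\frac{-36340 + P}{b{\left(-90,-284 \right)}} = \frac{-36340 - 4688}{293} = \left(-41028\right) \frac{1}{293} = - \frac{41028}{293}$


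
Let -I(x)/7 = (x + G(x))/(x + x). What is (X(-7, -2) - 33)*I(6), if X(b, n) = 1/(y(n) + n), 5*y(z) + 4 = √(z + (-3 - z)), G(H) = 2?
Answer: 92918/597 + 70*I*√3/597 ≈ 155.64 + 0.20309*I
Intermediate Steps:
y(z) = -⅘ + I*√3/5 (y(z) = -⅘ + √(z + (-3 - z))/5 = -⅘ + √(-3)/5 = -⅘ + (I*√3)/5 = -⅘ + I*√3/5)
I(x) = -7*(2 + x)/(2*x) (I(x) = -7*(x + 2)/(x + x) = -7*(2 + x)/(2*x))
X(b, n) = 1/(-⅘ + n + I*√3/5) (X(b, n) = 1/((-⅘ + I*√3/5) + n) = 1/(-⅘ + n + I*√3/5))
(X(-7, -2) - 33)*I(6) = (5/(-4 + 5*(-2) + I*√3) - 33)*(-7/2 - 7/6) = (5/(-4 - 10 + I*√3) - 33)*(-7/2 - 7*⅙) = (5/(-14 + I*√3) - 33)*(-7/2 - 7/6) = (-33 + 5/(-14 + I*√3))*(-14/3) = 154 - 70/(3*(-14 + I*√3))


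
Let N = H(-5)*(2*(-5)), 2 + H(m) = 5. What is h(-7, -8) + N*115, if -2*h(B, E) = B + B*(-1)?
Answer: -3450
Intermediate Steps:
H(m) = 3 (H(m) = -2 + 5 = 3)
h(B, E) = 0 (h(B, E) = -(B + B*(-1))/2 = -(B - B)/2 = -½*0 = 0)
N = -30 (N = 3*(2*(-5)) = 3*(-10) = -30)
h(-7, -8) + N*115 = 0 - 30*115 = 0 - 3450 = -3450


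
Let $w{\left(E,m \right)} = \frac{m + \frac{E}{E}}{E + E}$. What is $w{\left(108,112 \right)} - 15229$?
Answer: $- \frac{3289351}{216} \approx -15228.0$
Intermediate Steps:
$w{\left(E,m \right)} = \frac{1 + m}{2 E}$ ($w{\left(E,m \right)} = \frac{m + 1}{2 E} = \left(1 + m\right) \frac{1}{2 E} = \frac{1 + m}{2 E}$)
$w{\left(108,112 \right)} - 15229 = \frac{1 + 112}{2 \cdot 108} - 15229 = \frac{1}{2} \cdot \frac{1}{108} \cdot 113 - 15229 = \frac{113}{216} - 15229 = - \frac{3289351}{216}$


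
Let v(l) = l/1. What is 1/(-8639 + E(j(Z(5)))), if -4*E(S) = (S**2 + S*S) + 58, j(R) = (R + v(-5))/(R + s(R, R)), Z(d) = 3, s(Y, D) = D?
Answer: -9/77882 ≈ -0.00011556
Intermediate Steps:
v(l) = l (v(l) = l*1 = l)
j(R) = (-5 + R)/(2*R) (j(R) = (R - 5)/(R + R) = (-5 + R)/((2*R)) = (-5 + R)*(1/(2*R)) = (-5 + R)/(2*R))
E(S) = -29/2 - S**2/2 (E(S) = -((S**2 + S*S) + 58)/4 = -((S**2 + S**2) + 58)/4 = -(2*S**2 + 58)/4 = -(58 + 2*S**2)/4 = -29/2 - S**2/2)
1/(-8639 + E(j(Z(5)))) = 1/(-8639 + (-29/2 - (-5 + 3)**2/36/2)) = 1/(-8639 + (-29/2 - ((1/2)*(1/3)*(-2))**2/2)) = 1/(-8639 + (-29/2 - (-1/3)**2/2)) = 1/(-8639 + (-29/2 - 1/2*1/9)) = 1/(-8639 + (-29/2 - 1/18)) = 1/(-8639 - 131/9) = 1/(-77882/9) = -9/77882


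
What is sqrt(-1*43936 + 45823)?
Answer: sqrt(1887) ≈ 43.440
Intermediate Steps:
sqrt(-1*43936 + 45823) = sqrt(-43936 + 45823) = sqrt(1887)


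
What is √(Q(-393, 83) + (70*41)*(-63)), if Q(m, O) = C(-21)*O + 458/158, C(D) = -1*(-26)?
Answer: I*√1114949041/79 ≈ 422.67*I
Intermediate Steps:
C(D) = 26
Q(m, O) = 229/79 + 26*O (Q(m, O) = 26*O + 458/158 = 26*O + 458*(1/158) = 26*O + 229/79 = 229/79 + 26*O)
√(Q(-393, 83) + (70*41)*(-63)) = √((229/79 + 26*83) + (70*41)*(-63)) = √((229/79 + 2158) + 2870*(-63)) = √(170711/79 - 180810) = √(-14113279/79) = I*√1114949041/79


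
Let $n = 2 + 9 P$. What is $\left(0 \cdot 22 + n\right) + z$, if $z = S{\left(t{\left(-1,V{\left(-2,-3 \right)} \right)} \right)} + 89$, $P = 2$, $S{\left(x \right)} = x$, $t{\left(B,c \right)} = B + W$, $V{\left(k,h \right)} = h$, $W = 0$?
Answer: $108$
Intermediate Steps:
$t{\left(B,c \right)} = B$ ($t{\left(B,c \right)} = B + 0 = B$)
$z = 88$ ($z = -1 + 89 = 88$)
$n = 20$ ($n = 2 + 9 \cdot 2 = 2 + 18 = 20$)
$\left(0 \cdot 22 + n\right) + z = \left(0 \cdot 22 + 20\right) + 88 = \left(0 + 20\right) + 88 = 20 + 88 = 108$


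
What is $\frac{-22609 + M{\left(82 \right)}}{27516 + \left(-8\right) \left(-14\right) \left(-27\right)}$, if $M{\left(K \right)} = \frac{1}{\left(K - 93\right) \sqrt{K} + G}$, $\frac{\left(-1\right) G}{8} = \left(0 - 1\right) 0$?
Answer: $- \frac{22609}{24492} - \frac{\sqrt{82}}{22091784} \approx -0.92312$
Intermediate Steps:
$G = 0$ ($G = - 8 \left(0 - 1\right) 0 = - 8 \left(\left(-1\right) 0\right) = \left(-8\right) 0 = 0$)
$M{\left(K \right)} = \frac{1}{\sqrt{K} \left(-93 + K\right)}$ ($M{\left(K \right)} = \frac{1}{\left(K - 93\right) \sqrt{K} + 0} = \frac{1}{\left(-93 + K\right) \sqrt{K} + 0} = \frac{1}{\sqrt{K} \left(-93 + K\right) + 0} = \frac{1}{\sqrt{K} \left(-93 + K\right)}$)
$\frac{-22609 + M{\left(82 \right)}}{27516 + \left(-8\right) \left(-14\right) \left(-27\right)} = \frac{-22609 + \frac{1}{\sqrt{82} \left(-93 + 82\right)}}{27516 + \left(-8\right) \left(-14\right) \left(-27\right)} = \frac{-22609 + \frac{\frac{1}{82} \sqrt{82}}{-11}}{27516 + 112 \left(-27\right)} = \frac{-22609 + \frac{\sqrt{82}}{82} \left(- \frac{1}{11}\right)}{27516 - 3024} = \frac{-22609 - \frac{\sqrt{82}}{902}}{24492} = \left(-22609 - \frac{\sqrt{82}}{902}\right) \frac{1}{24492} = - \frac{22609}{24492} - \frac{\sqrt{82}}{22091784}$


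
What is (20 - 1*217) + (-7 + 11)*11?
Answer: -153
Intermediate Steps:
(20 - 1*217) + (-7 + 11)*11 = (20 - 217) + 4*11 = -197 + 44 = -153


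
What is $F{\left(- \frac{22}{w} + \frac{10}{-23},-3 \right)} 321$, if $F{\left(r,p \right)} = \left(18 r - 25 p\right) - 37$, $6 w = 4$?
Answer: $- \frac{4162728}{23} \approx -1.8099 \cdot 10^{5}$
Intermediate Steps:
$w = \frac{2}{3}$ ($w = \frac{1}{6} \cdot 4 = \frac{2}{3} \approx 0.66667$)
$F{\left(r,p \right)} = -37 - 25 p + 18 r$ ($F{\left(r,p \right)} = \left(- 25 p + 18 r\right) - 37 = -37 - 25 p + 18 r$)
$F{\left(- \frac{22}{w} + \frac{10}{-23},-3 \right)} 321 = \left(-37 - -75 + 18 \left(- \frac{22}{\frac{2}{3}} + \frac{10}{-23}\right)\right) 321 = \left(-37 + 75 + 18 \left(\left(-22\right) \frac{3}{2} + 10 \left(- \frac{1}{23}\right)\right)\right) 321 = \left(-37 + 75 + 18 \left(-33 - \frac{10}{23}\right)\right) 321 = \left(-37 + 75 + 18 \left(- \frac{769}{23}\right)\right) 321 = \left(-37 + 75 - \frac{13842}{23}\right) 321 = \left(- \frac{12968}{23}\right) 321 = - \frac{4162728}{23}$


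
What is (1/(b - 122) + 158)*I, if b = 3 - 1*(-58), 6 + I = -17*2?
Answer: -385480/61 ≈ -6319.3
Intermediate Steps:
I = -40 (I = -6 - 17*2 = -6 - 34 = -40)
b = 61 (b = 3 + 58 = 61)
(1/(b - 122) + 158)*I = (1/(61 - 122) + 158)*(-40) = (1/(-61) + 158)*(-40) = (-1/61 + 158)*(-40) = (9637/61)*(-40) = -385480/61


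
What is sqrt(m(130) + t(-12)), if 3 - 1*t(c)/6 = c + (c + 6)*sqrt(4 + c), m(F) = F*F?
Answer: sqrt(16990 + 72*I*sqrt(2)) ≈ 130.35 + 0.3906*I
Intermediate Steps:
m(F) = F**2
t(c) = 18 - 6*c - 6*sqrt(4 + c)*(6 + c) (t(c) = 18 - 6*(c + (c + 6)*sqrt(4 + c)) = 18 - 6*(c + (6 + c)*sqrt(4 + c)) = 18 - 6*(c + sqrt(4 + c)*(6 + c)) = 18 + (-6*c - 6*sqrt(4 + c)*(6 + c)) = 18 - 6*c - 6*sqrt(4 + c)*(6 + c))
sqrt(m(130) + t(-12)) = sqrt(130**2 + (18 - 36*sqrt(4 - 12) - 6*(-12) - 6*(-12)*sqrt(4 - 12))) = sqrt(16900 + (18 - 72*I*sqrt(2) + 72 - 6*(-12)*sqrt(-8))) = sqrt(16900 + (18 - 72*I*sqrt(2) + 72 - 6*(-12)*2*I*sqrt(2))) = sqrt(16900 + (18 - 72*I*sqrt(2) + 72 + 144*I*sqrt(2))) = sqrt(16900 + (90 + 72*I*sqrt(2))) = sqrt(16990 + 72*I*sqrt(2))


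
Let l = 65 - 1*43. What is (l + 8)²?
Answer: 900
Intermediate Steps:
l = 22 (l = 65 - 43 = 22)
(l + 8)² = (22 + 8)² = 30² = 900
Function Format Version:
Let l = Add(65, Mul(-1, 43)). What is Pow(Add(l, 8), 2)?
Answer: 900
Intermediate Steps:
l = 22 (l = Add(65, -43) = 22)
Pow(Add(l, 8), 2) = Pow(Add(22, 8), 2) = Pow(30, 2) = 900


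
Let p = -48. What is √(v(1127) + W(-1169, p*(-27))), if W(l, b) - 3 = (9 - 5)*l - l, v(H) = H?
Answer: I*√2377 ≈ 48.755*I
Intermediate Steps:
W(l, b) = 3 + 3*l (W(l, b) = 3 + ((9 - 5)*l - l) = 3 + (4*l - l) = 3 + 3*l)
√(v(1127) + W(-1169, p*(-27))) = √(1127 + (3 + 3*(-1169))) = √(1127 + (3 - 3507)) = √(1127 - 3504) = √(-2377) = I*√2377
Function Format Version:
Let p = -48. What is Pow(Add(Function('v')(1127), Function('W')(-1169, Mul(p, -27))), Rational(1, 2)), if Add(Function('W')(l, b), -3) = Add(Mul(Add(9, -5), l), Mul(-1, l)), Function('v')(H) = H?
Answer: Mul(I, Pow(2377, Rational(1, 2))) ≈ Mul(48.755, I)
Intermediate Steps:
Function('W')(l, b) = Add(3, Mul(3, l)) (Function('W')(l, b) = Add(3, Add(Mul(Add(9, -5), l), Mul(-1, l))) = Add(3, Add(Mul(4, l), Mul(-1, l))) = Add(3, Mul(3, l)))
Pow(Add(Function('v')(1127), Function('W')(-1169, Mul(p, -27))), Rational(1, 2)) = Pow(Add(1127, Add(3, Mul(3, -1169))), Rational(1, 2)) = Pow(Add(1127, Add(3, -3507)), Rational(1, 2)) = Pow(Add(1127, -3504), Rational(1, 2)) = Pow(-2377, Rational(1, 2)) = Mul(I, Pow(2377, Rational(1, 2)))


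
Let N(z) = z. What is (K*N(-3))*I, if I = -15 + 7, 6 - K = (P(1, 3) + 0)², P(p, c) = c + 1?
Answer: -240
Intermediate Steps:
P(p, c) = 1 + c
K = -10 (K = 6 - ((1 + 3) + 0)² = 6 - (4 + 0)² = 6 - 1*4² = 6 - 1*16 = 6 - 16 = -10)
I = -8
(K*N(-3))*I = -10*(-3)*(-8) = 30*(-8) = -240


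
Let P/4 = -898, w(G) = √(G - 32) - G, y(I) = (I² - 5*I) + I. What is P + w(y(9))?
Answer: -3637 + √13 ≈ -3633.4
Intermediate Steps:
y(I) = I² - 4*I
w(G) = √(-32 + G) - G
P = -3592 (P = 4*(-898) = -3592)
P + w(y(9)) = -3592 + (√(-32 + 9*(-4 + 9)) - 9*(-4 + 9)) = -3592 + (√(-32 + 9*5) - 9*5) = -3592 + (√(-32 + 45) - 1*45) = -3592 + (√13 - 45) = -3592 + (-45 + √13) = -3637 + √13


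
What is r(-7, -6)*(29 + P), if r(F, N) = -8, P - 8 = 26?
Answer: -504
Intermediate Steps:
P = 34 (P = 8 + 26 = 34)
r(-7, -6)*(29 + P) = -8*(29 + 34) = -8*63 = -504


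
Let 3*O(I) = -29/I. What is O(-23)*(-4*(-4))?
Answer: 464/69 ≈ 6.7246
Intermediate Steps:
O(I) = -29/(3*I) (O(I) = (-29/I)/3 = -29/(3*I))
O(-23)*(-4*(-4)) = (-29/3/(-23))*(-4*(-4)) = -29/3*(-1/23)*16 = (29/69)*16 = 464/69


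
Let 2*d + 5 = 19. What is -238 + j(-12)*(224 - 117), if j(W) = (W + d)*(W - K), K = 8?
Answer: 10462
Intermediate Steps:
d = 7 (d = -5/2 + (½)*19 = -5/2 + 19/2 = 7)
j(W) = (-8 + W)*(7 + W) (j(W) = (W + 7)*(W - 1*8) = (7 + W)*(W - 8) = (7 + W)*(-8 + W) = (-8 + W)*(7 + W))
-238 + j(-12)*(224 - 117) = -238 + (-56 + (-12)² - 1*(-12))*(224 - 117) = -238 + (-56 + 144 + 12)*107 = -238 + 100*107 = -238 + 10700 = 10462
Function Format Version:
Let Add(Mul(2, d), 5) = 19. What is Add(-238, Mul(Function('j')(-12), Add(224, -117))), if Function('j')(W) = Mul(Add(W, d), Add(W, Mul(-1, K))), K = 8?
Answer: 10462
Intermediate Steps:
d = 7 (d = Add(Rational(-5, 2), Mul(Rational(1, 2), 19)) = Add(Rational(-5, 2), Rational(19, 2)) = 7)
Function('j')(W) = Mul(Add(-8, W), Add(7, W)) (Function('j')(W) = Mul(Add(W, 7), Add(W, Mul(-1, 8))) = Mul(Add(7, W), Add(W, -8)) = Mul(Add(7, W), Add(-8, W)) = Mul(Add(-8, W), Add(7, W)))
Add(-238, Mul(Function('j')(-12), Add(224, -117))) = Add(-238, Mul(Add(-56, Pow(-12, 2), Mul(-1, -12)), Add(224, -117))) = Add(-238, Mul(Add(-56, 144, 12), 107)) = Add(-238, Mul(100, 107)) = Add(-238, 10700) = 10462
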